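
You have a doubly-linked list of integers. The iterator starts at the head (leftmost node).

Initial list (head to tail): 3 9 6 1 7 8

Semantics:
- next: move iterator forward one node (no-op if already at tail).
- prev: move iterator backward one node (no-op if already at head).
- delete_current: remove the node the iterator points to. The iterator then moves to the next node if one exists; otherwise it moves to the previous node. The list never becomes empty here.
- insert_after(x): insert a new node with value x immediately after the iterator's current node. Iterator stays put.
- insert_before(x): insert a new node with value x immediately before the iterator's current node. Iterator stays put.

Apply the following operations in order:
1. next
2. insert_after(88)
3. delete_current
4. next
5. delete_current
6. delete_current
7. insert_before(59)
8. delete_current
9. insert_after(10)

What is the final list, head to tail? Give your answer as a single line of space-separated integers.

After 1 (next): list=[3, 9, 6, 1, 7, 8] cursor@9
After 2 (insert_after(88)): list=[3, 9, 88, 6, 1, 7, 8] cursor@9
After 3 (delete_current): list=[3, 88, 6, 1, 7, 8] cursor@88
After 4 (next): list=[3, 88, 6, 1, 7, 8] cursor@6
After 5 (delete_current): list=[3, 88, 1, 7, 8] cursor@1
After 6 (delete_current): list=[3, 88, 7, 8] cursor@7
After 7 (insert_before(59)): list=[3, 88, 59, 7, 8] cursor@7
After 8 (delete_current): list=[3, 88, 59, 8] cursor@8
After 9 (insert_after(10)): list=[3, 88, 59, 8, 10] cursor@8

Answer: 3 88 59 8 10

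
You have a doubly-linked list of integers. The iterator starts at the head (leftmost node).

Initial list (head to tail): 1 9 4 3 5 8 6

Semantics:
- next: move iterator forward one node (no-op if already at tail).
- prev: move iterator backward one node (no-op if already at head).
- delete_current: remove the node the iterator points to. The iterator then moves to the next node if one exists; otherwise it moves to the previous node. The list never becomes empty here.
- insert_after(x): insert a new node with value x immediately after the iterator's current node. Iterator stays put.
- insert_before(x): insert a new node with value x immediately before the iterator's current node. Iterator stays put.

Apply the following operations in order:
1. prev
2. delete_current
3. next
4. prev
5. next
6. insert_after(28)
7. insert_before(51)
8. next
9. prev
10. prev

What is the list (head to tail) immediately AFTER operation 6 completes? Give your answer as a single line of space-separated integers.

After 1 (prev): list=[1, 9, 4, 3, 5, 8, 6] cursor@1
After 2 (delete_current): list=[9, 4, 3, 5, 8, 6] cursor@9
After 3 (next): list=[9, 4, 3, 5, 8, 6] cursor@4
After 4 (prev): list=[9, 4, 3, 5, 8, 6] cursor@9
After 5 (next): list=[9, 4, 3, 5, 8, 6] cursor@4
After 6 (insert_after(28)): list=[9, 4, 28, 3, 5, 8, 6] cursor@4

Answer: 9 4 28 3 5 8 6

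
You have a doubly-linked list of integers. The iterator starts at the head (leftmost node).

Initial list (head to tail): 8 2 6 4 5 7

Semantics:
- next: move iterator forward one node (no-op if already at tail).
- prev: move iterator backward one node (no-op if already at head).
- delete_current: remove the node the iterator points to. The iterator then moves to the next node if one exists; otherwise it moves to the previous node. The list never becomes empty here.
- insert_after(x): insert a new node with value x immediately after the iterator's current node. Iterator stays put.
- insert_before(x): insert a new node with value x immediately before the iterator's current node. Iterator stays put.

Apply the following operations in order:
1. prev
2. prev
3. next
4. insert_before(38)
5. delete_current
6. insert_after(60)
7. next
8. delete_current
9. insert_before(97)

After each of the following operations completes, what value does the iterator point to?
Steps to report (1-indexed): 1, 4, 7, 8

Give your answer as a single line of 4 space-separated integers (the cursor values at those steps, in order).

Answer: 8 2 60 4

Derivation:
After 1 (prev): list=[8, 2, 6, 4, 5, 7] cursor@8
After 2 (prev): list=[8, 2, 6, 4, 5, 7] cursor@8
After 3 (next): list=[8, 2, 6, 4, 5, 7] cursor@2
After 4 (insert_before(38)): list=[8, 38, 2, 6, 4, 5, 7] cursor@2
After 5 (delete_current): list=[8, 38, 6, 4, 5, 7] cursor@6
After 6 (insert_after(60)): list=[8, 38, 6, 60, 4, 5, 7] cursor@6
After 7 (next): list=[8, 38, 6, 60, 4, 5, 7] cursor@60
After 8 (delete_current): list=[8, 38, 6, 4, 5, 7] cursor@4
After 9 (insert_before(97)): list=[8, 38, 6, 97, 4, 5, 7] cursor@4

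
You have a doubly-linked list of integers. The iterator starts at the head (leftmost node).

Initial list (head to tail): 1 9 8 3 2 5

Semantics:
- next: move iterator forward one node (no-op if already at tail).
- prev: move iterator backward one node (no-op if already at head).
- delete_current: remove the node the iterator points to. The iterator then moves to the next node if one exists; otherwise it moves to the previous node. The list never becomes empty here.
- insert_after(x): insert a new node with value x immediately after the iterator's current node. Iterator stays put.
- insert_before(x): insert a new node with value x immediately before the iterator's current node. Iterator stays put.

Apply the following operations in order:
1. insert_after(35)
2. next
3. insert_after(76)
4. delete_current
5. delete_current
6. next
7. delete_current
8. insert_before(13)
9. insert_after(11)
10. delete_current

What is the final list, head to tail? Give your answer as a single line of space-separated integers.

After 1 (insert_after(35)): list=[1, 35, 9, 8, 3, 2, 5] cursor@1
After 2 (next): list=[1, 35, 9, 8, 3, 2, 5] cursor@35
After 3 (insert_after(76)): list=[1, 35, 76, 9, 8, 3, 2, 5] cursor@35
After 4 (delete_current): list=[1, 76, 9, 8, 3, 2, 5] cursor@76
After 5 (delete_current): list=[1, 9, 8, 3, 2, 5] cursor@9
After 6 (next): list=[1, 9, 8, 3, 2, 5] cursor@8
After 7 (delete_current): list=[1, 9, 3, 2, 5] cursor@3
After 8 (insert_before(13)): list=[1, 9, 13, 3, 2, 5] cursor@3
After 9 (insert_after(11)): list=[1, 9, 13, 3, 11, 2, 5] cursor@3
After 10 (delete_current): list=[1, 9, 13, 11, 2, 5] cursor@11

Answer: 1 9 13 11 2 5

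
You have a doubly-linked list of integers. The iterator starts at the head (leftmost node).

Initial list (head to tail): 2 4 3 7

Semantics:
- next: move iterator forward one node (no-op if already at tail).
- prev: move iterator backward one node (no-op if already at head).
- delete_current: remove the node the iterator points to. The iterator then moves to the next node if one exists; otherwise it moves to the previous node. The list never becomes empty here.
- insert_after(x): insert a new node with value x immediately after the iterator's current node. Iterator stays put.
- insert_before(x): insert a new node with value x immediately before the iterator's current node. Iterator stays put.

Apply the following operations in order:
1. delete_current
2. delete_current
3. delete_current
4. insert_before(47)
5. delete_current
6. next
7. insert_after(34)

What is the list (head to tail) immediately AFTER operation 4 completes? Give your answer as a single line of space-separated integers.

After 1 (delete_current): list=[4, 3, 7] cursor@4
After 2 (delete_current): list=[3, 7] cursor@3
After 3 (delete_current): list=[7] cursor@7
After 4 (insert_before(47)): list=[47, 7] cursor@7

Answer: 47 7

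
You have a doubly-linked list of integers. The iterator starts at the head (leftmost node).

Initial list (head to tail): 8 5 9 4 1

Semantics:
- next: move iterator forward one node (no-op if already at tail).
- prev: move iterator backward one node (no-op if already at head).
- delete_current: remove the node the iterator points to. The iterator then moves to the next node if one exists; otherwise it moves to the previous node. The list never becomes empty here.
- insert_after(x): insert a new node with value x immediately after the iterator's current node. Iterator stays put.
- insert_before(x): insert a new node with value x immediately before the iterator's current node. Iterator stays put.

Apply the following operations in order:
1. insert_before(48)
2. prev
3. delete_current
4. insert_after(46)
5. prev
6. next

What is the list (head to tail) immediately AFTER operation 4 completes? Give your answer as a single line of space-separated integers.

After 1 (insert_before(48)): list=[48, 8, 5, 9, 4, 1] cursor@8
After 2 (prev): list=[48, 8, 5, 9, 4, 1] cursor@48
After 3 (delete_current): list=[8, 5, 9, 4, 1] cursor@8
After 4 (insert_after(46)): list=[8, 46, 5, 9, 4, 1] cursor@8

Answer: 8 46 5 9 4 1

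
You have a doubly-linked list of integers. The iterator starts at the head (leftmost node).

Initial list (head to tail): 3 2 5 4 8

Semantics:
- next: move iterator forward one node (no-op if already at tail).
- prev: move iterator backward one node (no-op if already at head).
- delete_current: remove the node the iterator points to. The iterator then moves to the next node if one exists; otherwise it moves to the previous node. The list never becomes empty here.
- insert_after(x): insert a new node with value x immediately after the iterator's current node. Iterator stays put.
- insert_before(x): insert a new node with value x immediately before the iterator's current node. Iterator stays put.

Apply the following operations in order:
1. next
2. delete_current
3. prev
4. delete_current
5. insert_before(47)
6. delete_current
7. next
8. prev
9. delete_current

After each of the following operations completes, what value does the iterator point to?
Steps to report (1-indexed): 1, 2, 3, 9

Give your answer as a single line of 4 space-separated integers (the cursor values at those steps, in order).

After 1 (next): list=[3, 2, 5, 4, 8] cursor@2
After 2 (delete_current): list=[3, 5, 4, 8] cursor@5
After 3 (prev): list=[3, 5, 4, 8] cursor@3
After 4 (delete_current): list=[5, 4, 8] cursor@5
After 5 (insert_before(47)): list=[47, 5, 4, 8] cursor@5
After 6 (delete_current): list=[47, 4, 8] cursor@4
After 7 (next): list=[47, 4, 8] cursor@8
After 8 (prev): list=[47, 4, 8] cursor@4
After 9 (delete_current): list=[47, 8] cursor@8

Answer: 2 5 3 8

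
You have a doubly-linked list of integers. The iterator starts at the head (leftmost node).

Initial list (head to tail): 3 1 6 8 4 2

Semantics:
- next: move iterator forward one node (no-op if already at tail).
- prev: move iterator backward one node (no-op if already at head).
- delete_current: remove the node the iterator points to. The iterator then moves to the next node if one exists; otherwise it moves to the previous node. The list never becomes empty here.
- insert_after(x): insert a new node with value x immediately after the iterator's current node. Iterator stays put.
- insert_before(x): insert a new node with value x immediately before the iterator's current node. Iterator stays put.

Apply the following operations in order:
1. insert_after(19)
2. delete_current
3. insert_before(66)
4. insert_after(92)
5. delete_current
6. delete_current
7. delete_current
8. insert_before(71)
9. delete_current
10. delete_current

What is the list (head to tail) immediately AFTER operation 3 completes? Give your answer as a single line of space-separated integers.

After 1 (insert_after(19)): list=[3, 19, 1, 6, 8, 4, 2] cursor@3
After 2 (delete_current): list=[19, 1, 6, 8, 4, 2] cursor@19
After 3 (insert_before(66)): list=[66, 19, 1, 6, 8, 4, 2] cursor@19

Answer: 66 19 1 6 8 4 2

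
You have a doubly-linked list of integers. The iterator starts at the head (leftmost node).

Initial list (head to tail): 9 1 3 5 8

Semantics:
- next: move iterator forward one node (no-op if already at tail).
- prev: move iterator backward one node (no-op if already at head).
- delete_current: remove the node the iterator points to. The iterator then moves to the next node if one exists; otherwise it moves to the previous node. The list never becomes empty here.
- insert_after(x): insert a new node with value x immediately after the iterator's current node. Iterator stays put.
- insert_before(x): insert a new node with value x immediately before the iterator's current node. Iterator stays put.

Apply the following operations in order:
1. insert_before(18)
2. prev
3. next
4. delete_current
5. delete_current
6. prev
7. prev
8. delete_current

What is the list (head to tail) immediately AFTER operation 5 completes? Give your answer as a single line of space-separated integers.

After 1 (insert_before(18)): list=[18, 9, 1, 3, 5, 8] cursor@9
After 2 (prev): list=[18, 9, 1, 3, 5, 8] cursor@18
After 3 (next): list=[18, 9, 1, 3, 5, 8] cursor@9
After 4 (delete_current): list=[18, 1, 3, 5, 8] cursor@1
After 5 (delete_current): list=[18, 3, 5, 8] cursor@3

Answer: 18 3 5 8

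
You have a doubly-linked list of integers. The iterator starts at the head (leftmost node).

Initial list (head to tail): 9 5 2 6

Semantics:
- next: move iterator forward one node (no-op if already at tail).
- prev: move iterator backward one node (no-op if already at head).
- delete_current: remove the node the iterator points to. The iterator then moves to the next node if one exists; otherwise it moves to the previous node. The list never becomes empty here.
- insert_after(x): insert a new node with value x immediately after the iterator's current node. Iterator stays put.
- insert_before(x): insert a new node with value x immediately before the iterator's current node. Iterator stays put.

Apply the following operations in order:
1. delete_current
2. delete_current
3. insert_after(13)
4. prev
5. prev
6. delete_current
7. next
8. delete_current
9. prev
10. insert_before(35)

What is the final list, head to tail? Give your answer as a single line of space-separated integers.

After 1 (delete_current): list=[5, 2, 6] cursor@5
After 2 (delete_current): list=[2, 6] cursor@2
After 3 (insert_after(13)): list=[2, 13, 6] cursor@2
After 4 (prev): list=[2, 13, 6] cursor@2
After 5 (prev): list=[2, 13, 6] cursor@2
After 6 (delete_current): list=[13, 6] cursor@13
After 7 (next): list=[13, 6] cursor@6
After 8 (delete_current): list=[13] cursor@13
After 9 (prev): list=[13] cursor@13
After 10 (insert_before(35)): list=[35, 13] cursor@13

Answer: 35 13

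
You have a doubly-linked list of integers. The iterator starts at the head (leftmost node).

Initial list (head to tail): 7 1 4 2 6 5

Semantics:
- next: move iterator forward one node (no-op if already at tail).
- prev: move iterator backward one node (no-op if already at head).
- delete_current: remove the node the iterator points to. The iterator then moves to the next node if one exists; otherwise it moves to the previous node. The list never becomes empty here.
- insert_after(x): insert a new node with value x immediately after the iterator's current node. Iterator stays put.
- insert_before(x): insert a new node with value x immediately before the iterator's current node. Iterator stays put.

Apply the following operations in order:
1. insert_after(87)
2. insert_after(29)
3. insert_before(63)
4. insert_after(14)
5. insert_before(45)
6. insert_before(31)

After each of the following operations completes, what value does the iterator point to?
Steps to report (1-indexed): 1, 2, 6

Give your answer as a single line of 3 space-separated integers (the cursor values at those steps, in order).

Answer: 7 7 7

Derivation:
After 1 (insert_after(87)): list=[7, 87, 1, 4, 2, 6, 5] cursor@7
After 2 (insert_after(29)): list=[7, 29, 87, 1, 4, 2, 6, 5] cursor@7
After 3 (insert_before(63)): list=[63, 7, 29, 87, 1, 4, 2, 6, 5] cursor@7
After 4 (insert_after(14)): list=[63, 7, 14, 29, 87, 1, 4, 2, 6, 5] cursor@7
After 5 (insert_before(45)): list=[63, 45, 7, 14, 29, 87, 1, 4, 2, 6, 5] cursor@7
After 6 (insert_before(31)): list=[63, 45, 31, 7, 14, 29, 87, 1, 4, 2, 6, 5] cursor@7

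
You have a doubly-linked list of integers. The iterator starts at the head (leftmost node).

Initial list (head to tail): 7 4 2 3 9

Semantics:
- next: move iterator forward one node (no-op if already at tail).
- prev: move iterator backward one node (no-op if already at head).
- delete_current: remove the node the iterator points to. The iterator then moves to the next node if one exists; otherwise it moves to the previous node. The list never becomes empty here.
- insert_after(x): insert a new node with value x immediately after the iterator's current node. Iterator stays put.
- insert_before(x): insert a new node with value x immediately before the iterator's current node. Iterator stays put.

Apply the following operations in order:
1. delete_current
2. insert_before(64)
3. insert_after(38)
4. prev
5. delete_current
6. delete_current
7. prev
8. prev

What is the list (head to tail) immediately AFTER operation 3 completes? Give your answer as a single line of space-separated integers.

Answer: 64 4 38 2 3 9

Derivation:
After 1 (delete_current): list=[4, 2, 3, 9] cursor@4
After 2 (insert_before(64)): list=[64, 4, 2, 3, 9] cursor@4
After 3 (insert_after(38)): list=[64, 4, 38, 2, 3, 9] cursor@4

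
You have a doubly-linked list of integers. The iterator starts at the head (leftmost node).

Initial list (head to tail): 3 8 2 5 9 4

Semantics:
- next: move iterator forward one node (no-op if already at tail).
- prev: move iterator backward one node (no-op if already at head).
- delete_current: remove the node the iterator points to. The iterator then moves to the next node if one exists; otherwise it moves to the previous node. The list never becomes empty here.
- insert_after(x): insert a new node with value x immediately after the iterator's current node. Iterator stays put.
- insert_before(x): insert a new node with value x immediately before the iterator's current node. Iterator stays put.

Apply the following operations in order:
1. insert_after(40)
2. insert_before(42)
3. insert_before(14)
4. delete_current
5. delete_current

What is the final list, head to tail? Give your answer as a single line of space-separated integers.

After 1 (insert_after(40)): list=[3, 40, 8, 2, 5, 9, 4] cursor@3
After 2 (insert_before(42)): list=[42, 3, 40, 8, 2, 5, 9, 4] cursor@3
After 3 (insert_before(14)): list=[42, 14, 3, 40, 8, 2, 5, 9, 4] cursor@3
After 4 (delete_current): list=[42, 14, 40, 8, 2, 5, 9, 4] cursor@40
After 5 (delete_current): list=[42, 14, 8, 2, 5, 9, 4] cursor@8

Answer: 42 14 8 2 5 9 4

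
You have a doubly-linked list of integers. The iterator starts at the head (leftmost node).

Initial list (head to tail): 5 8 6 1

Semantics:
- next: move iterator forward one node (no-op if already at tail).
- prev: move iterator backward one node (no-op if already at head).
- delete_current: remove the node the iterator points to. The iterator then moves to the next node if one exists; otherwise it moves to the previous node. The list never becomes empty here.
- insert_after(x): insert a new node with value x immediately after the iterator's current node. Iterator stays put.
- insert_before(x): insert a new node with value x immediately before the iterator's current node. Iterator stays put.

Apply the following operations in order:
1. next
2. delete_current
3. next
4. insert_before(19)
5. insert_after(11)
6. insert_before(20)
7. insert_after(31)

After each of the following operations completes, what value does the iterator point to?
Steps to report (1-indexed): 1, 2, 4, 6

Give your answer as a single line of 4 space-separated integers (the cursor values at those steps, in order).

After 1 (next): list=[5, 8, 6, 1] cursor@8
After 2 (delete_current): list=[5, 6, 1] cursor@6
After 3 (next): list=[5, 6, 1] cursor@1
After 4 (insert_before(19)): list=[5, 6, 19, 1] cursor@1
After 5 (insert_after(11)): list=[5, 6, 19, 1, 11] cursor@1
After 6 (insert_before(20)): list=[5, 6, 19, 20, 1, 11] cursor@1
After 7 (insert_after(31)): list=[5, 6, 19, 20, 1, 31, 11] cursor@1

Answer: 8 6 1 1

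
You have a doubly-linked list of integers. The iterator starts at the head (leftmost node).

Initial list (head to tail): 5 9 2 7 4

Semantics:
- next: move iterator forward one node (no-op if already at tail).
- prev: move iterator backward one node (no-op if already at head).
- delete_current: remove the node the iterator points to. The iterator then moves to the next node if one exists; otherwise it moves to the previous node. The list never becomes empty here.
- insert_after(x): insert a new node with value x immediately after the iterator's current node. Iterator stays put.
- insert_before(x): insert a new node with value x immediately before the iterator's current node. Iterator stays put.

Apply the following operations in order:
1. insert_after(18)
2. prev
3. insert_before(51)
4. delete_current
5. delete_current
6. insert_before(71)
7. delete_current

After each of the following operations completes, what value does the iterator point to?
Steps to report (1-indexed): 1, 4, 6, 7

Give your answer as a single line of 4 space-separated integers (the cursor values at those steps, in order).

Answer: 5 18 9 2

Derivation:
After 1 (insert_after(18)): list=[5, 18, 9, 2, 7, 4] cursor@5
After 2 (prev): list=[5, 18, 9, 2, 7, 4] cursor@5
After 3 (insert_before(51)): list=[51, 5, 18, 9, 2, 7, 4] cursor@5
After 4 (delete_current): list=[51, 18, 9, 2, 7, 4] cursor@18
After 5 (delete_current): list=[51, 9, 2, 7, 4] cursor@9
After 6 (insert_before(71)): list=[51, 71, 9, 2, 7, 4] cursor@9
After 7 (delete_current): list=[51, 71, 2, 7, 4] cursor@2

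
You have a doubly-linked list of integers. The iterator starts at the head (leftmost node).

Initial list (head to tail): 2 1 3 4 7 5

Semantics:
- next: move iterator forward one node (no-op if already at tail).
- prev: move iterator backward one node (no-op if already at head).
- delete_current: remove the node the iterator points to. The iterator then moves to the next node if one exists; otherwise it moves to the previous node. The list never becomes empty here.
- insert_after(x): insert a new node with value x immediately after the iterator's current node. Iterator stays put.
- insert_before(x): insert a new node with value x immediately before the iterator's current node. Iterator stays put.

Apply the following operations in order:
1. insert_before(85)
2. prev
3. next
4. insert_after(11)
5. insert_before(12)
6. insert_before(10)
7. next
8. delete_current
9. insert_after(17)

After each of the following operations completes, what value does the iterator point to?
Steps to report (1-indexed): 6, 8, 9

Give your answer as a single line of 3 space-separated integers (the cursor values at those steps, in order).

After 1 (insert_before(85)): list=[85, 2, 1, 3, 4, 7, 5] cursor@2
After 2 (prev): list=[85, 2, 1, 3, 4, 7, 5] cursor@85
After 3 (next): list=[85, 2, 1, 3, 4, 7, 5] cursor@2
After 4 (insert_after(11)): list=[85, 2, 11, 1, 3, 4, 7, 5] cursor@2
After 5 (insert_before(12)): list=[85, 12, 2, 11, 1, 3, 4, 7, 5] cursor@2
After 6 (insert_before(10)): list=[85, 12, 10, 2, 11, 1, 3, 4, 7, 5] cursor@2
After 7 (next): list=[85, 12, 10, 2, 11, 1, 3, 4, 7, 5] cursor@11
After 8 (delete_current): list=[85, 12, 10, 2, 1, 3, 4, 7, 5] cursor@1
After 9 (insert_after(17)): list=[85, 12, 10, 2, 1, 17, 3, 4, 7, 5] cursor@1

Answer: 2 1 1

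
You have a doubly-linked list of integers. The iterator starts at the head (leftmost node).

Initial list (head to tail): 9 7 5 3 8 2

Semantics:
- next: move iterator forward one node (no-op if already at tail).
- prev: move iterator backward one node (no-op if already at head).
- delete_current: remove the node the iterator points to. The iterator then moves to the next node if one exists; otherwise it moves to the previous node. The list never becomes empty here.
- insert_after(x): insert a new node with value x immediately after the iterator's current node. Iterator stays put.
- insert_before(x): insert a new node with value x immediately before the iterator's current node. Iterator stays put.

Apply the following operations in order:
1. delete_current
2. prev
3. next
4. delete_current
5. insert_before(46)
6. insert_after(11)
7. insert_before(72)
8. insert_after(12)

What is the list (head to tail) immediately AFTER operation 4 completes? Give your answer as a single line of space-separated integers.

After 1 (delete_current): list=[7, 5, 3, 8, 2] cursor@7
After 2 (prev): list=[7, 5, 3, 8, 2] cursor@7
After 3 (next): list=[7, 5, 3, 8, 2] cursor@5
After 4 (delete_current): list=[7, 3, 8, 2] cursor@3

Answer: 7 3 8 2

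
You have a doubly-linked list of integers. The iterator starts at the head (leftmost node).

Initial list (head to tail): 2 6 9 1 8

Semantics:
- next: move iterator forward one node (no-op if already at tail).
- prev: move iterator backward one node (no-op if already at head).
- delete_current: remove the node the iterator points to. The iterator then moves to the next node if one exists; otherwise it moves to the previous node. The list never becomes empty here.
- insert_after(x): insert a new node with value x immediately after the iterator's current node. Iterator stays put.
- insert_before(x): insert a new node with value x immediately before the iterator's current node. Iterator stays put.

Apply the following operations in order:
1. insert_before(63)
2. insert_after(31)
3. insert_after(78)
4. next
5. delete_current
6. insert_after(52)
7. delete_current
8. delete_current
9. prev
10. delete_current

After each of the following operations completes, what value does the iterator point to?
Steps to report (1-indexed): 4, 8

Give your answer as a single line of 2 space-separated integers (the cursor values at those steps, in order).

After 1 (insert_before(63)): list=[63, 2, 6, 9, 1, 8] cursor@2
After 2 (insert_after(31)): list=[63, 2, 31, 6, 9, 1, 8] cursor@2
After 3 (insert_after(78)): list=[63, 2, 78, 31, 6, 9, 1, 8] cursor@2
After 4 (next): list=[63, 2, 78, 31, 6, 9, 1, 8] cursor@78
After 5 (delete_current): list=[63, 2, 31, 6, 9, 1, 8] cursor@31
After 6 (insert_after(52)): list=[63, 2, 31, 52, 6, 9, 1, 8] cursor@31
After 7 (delete_current): list=[63, 2, 52, 6, 9, 1, 8] cursor@52
After 8 (delete_current): list=[63, 2, 6, 9, 1, 8] cursor@6
After 9 (prev): list=[63, 2, 6, 9, 1, 8] cursor@2
After 10 (delete_current): list=[63, 6, 9, 1, 8] cursor@6

Answer: 78 6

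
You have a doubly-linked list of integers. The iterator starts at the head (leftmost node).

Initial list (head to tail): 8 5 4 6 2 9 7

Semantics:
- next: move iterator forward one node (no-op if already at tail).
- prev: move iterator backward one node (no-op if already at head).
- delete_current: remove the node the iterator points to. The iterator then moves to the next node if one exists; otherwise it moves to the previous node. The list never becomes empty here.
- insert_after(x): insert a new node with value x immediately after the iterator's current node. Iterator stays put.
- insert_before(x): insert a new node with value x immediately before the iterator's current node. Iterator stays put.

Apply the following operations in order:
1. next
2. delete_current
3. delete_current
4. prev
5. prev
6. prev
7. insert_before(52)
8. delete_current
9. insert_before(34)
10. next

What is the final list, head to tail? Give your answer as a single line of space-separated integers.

After 1 (next): list=[8, 5, 4, 6, 2, 9, 7] cursor@5
After 2 (delete_current): list=[8, 4, 6, 2, 9, 7] cursor@4
After 3 (delete_current): list=[8, 6, 2, 9, 7] cursor@6
After 4 (prev): list=[8, 6, 2, 9, 7] cursor@8
After 5 (prev): list=[8, 6, 2, 9, 7] cursor@8
After 6 (prev): list=[8, 6, 2, 9, 7] cursor@8
After 7 (insert_before(52)): list=[52, 8, 6, 2, 9, 7] cursor@8
After 8 (delete_current): list=[52, 6, 2, 9, 7] cursor@6
After 9 (insert_before(34)): list=[52, 34, 6, 2, 9, 7] cursor@6
After 10 (next): list=[52, 34, 6, 2, 9, 7] cursor@2

Answer: 52 34 6 2 9 7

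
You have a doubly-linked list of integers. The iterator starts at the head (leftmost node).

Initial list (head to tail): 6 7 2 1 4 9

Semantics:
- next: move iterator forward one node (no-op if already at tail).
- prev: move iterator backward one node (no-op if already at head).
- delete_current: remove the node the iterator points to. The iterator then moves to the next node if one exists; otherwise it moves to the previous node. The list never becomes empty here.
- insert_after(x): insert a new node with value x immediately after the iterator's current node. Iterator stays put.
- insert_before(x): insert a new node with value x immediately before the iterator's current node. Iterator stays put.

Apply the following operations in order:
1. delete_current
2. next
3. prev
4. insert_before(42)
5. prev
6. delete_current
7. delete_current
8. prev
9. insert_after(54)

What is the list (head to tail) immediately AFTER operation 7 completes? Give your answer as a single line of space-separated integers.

Answer: 2 1 4 9

Derivation:
After 1 (delete_current): list=[7, 2, 1, 4, 9] cursor@7
After 2 (next): list=[7, 2, 1, 4, 9] cursor@2
After 3 (prev): list=[7, 2, 1, 4, 9] cursor@7
After 4 (insert_before(42)): list=[42, 7, 2, 1, 4, 9] cursor@7
After 5 (prev): list=[42, 7, 2, 1, 4, 9] cursor@42
After 6 (delete_current): list=[7, 2, 1, 4, 9] cursor@7
After 7 (delete_current): list=[2, 1, 4, 9] cursor@2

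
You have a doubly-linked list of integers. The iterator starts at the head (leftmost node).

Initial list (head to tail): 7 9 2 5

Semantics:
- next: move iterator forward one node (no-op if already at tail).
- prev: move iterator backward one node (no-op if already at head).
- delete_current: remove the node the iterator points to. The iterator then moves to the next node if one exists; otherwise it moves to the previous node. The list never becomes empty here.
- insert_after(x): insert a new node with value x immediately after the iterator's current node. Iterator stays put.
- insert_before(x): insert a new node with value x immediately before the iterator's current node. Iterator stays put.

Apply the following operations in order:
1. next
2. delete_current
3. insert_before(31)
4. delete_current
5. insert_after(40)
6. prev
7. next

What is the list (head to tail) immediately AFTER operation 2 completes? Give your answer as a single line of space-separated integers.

Answer: 7 2 5

Derivation:
After 1 (next): list=[7, 9, 2, 5] cursor@9
After 2 (delete_current): list=[7, 2, 5] cursor@2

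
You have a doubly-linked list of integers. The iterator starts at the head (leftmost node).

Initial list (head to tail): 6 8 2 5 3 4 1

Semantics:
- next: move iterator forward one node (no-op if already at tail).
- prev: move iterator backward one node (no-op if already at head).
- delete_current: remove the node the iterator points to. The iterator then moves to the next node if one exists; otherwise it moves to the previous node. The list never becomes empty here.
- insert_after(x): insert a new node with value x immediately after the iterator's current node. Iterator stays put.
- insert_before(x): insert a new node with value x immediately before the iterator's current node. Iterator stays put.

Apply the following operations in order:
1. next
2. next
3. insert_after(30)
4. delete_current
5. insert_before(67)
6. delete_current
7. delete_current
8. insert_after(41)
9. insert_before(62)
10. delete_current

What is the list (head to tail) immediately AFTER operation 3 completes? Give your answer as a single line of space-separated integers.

Answer: 6 8 2 30 5 3 4 1

Derivation:
After 1 (next): list=[6, 8, 2, 5, 3, 4, 1] cursor@8
After 2 (next): list=[6, 8, 2, 5, 3, 4, 1] cursor@2
After 3 (insert_after(30)): list=[6, 8, 2, 30, 5, 3, 4, 1] cursor@2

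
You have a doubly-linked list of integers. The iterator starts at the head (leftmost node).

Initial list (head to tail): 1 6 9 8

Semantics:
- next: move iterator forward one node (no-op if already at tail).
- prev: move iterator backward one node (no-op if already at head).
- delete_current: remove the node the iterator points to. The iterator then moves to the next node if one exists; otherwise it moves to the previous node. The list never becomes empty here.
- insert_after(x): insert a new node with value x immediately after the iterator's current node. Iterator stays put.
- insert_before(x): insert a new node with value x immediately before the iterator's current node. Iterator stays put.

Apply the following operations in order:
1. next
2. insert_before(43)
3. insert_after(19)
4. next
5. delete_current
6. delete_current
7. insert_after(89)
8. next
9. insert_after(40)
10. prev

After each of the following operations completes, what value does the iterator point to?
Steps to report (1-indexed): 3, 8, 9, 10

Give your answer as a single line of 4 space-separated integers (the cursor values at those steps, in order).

Answer: 6 89 89 8

Derivation:
After 1 (next): list=[1, 6, 9, 8] cursor@6
After 2 (insert_before(43)): list=[1, 43, 6, 9, 8] cursor@6
After 3 (insert_after(19)): list=[1, 43, 6, 19, 9, 8] cursor@6
After 4 (next): list=[1, 43, 6, 19, 9, 8] cursor@19
After 5 (delete_current): list=[1, 43, 6, 9, 8] cursor@9
After 6 (delete_current): list=[1, 43, 6, 8] cursor@8
After 7 (insert_after(89)): list=[1, 43, 6, 8, 89] cursor@8
After 8 (next): list=[1, 43, 6, 8, 89] cursor@89
After 9 (insert_after(40)): list=[1, 43, 6, 8, 89, 40] cursor@89
After 10 (prev): list=[1, 43, 6, 8, 89, 40] cursor@8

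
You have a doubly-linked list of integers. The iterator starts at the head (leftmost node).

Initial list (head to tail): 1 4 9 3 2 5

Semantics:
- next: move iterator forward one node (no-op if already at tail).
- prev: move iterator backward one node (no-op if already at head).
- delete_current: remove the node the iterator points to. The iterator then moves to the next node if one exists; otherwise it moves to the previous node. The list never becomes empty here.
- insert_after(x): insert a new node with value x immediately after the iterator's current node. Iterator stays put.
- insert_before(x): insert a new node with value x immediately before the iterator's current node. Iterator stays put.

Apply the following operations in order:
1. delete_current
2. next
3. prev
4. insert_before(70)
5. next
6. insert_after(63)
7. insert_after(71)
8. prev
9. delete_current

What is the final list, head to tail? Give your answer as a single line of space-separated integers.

After 1 (delete_current): list=[4, 9, 3, 2, 5] cursor@4
After 2 (next): list=[4, 9, 3, 2, 5] cursor@9
After 3 (prev): list=[4, 9, 3, 2, 5] cursor@4
After 4 (insert_before(70)): list=[70, 4, 9, 3, 2, 5] cursor@4
After 5 (next): list=[70, 4, 9, 3, 2, 5] cursor@9
After 6 (insert_after(63)): list=[70, 4, 9, 63, 3, 2, 5] cursor@9
After 7 (insert_after(71)): list=[70, 4, 9, 71, 63, 3, 2, 5] cursor@9
After 8 (prev): list=[70, 4, 9, 71, 63, 3, 2, 5] cursor@4
After 9 (delete_current): list=[70, 9, 71, 63, 3, 2, 5] cursor@9

Answer: 70 9 71 63 3 2 5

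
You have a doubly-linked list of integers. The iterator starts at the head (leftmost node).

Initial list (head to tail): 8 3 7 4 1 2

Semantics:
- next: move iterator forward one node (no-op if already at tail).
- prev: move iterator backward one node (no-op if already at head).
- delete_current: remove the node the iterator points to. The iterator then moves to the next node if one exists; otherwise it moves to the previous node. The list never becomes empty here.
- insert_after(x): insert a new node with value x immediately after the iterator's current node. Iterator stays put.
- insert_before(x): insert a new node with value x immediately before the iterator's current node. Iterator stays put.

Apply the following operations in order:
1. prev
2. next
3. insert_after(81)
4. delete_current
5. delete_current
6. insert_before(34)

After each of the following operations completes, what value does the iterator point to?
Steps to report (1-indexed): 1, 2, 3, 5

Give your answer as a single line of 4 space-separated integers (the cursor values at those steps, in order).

Answer: 8 3 3 7

Derivation:
After 1 (prev): list=[8, 3, 7, 4, 1, 2] cursor@8
After 2 (next): list=[8, 3, 7, 4, 1, 2] cursor@3
After 3 (insert_after(81)): list=[8, 3, 81, 7, 4, 1, 2] cursor@3
After 4 (delete_current): list=[8, 81, 7, 4, 1, 2] cursor@81
After 5 (delete_current): list=[8, 7, 4, 1, 2] cursor@7
After 6 (insert_before(34)): list=[8, 34, 7, 4, 1, 2] cursor@7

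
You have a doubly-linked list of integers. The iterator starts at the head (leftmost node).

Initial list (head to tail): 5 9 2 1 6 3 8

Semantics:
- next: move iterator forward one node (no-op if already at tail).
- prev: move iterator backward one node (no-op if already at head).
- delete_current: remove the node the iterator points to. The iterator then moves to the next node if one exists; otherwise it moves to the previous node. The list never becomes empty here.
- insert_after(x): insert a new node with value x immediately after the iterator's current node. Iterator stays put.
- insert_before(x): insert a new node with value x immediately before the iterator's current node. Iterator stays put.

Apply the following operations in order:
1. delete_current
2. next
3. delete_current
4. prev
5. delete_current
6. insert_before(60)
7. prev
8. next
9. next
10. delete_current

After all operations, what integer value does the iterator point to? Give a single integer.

After 1 (delete_current): list=[9, 2, 1, 6, 3, 8] cursor@9
After 2 (next): list=[9, 2, 1, 6, 3, 8] cursor@2
After 3 (delete_current): list=[9, 1, 6, 3, 8] cursor@1
After 4 (prev): list=[9, 1, 6, 3, 8] cursor@9
After 5 (delete_current): list=[1, 6, 3, 8] cursor@1
After 6 (insert_before(60)): list=[60, 1, 6, 3, 8] cursor@1
After 7 (prev): list=[60, 1, 6, 3, 8] cursor@60
After 8 (next): list=[60, 1, 6, 3, 8] cursor@1
After 9 (next): list=[60, 1, 6, 3, 8] cursor@6
After 10 (delete_current): list=[60, 1, 3, 8] cursor@3

Answer: 3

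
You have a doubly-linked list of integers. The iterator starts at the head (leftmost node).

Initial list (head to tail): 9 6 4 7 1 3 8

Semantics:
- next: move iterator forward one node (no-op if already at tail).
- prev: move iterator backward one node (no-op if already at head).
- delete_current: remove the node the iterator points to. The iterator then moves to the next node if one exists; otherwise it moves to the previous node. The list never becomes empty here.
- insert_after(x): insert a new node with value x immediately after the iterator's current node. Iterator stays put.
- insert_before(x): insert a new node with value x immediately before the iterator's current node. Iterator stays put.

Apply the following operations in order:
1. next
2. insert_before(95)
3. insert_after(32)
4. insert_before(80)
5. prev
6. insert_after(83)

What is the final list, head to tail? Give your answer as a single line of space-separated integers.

After 1 (next): list=[9, 6, 4, 7, 1, 3, 8] cursor@6
After 2 (insert_before(95)): list=[9, 95, 6, 4, 7, 1, 3, 8] cursor@6
After 3 (insert_after(32)): list=[9, 95, 6, 32, 4, 7, 1, 3, 8] cursor@6
After 4 (insert_before(80)): list=[9, 95, 80, 6, 32, 4, 7, 1, 3, 8] cursor@6
After 5 (prev): list=[9, 95, 80, 6, 32, 4, 7, 1, 3, 8] cursor@80
After 6 (insert_after(83)): list=[9, 95, 80, 83, 6, 32, 4, 7, 1, 3, 8] cursor@80

Answer: 9 95 80 83 6 32 4 7 1 3 8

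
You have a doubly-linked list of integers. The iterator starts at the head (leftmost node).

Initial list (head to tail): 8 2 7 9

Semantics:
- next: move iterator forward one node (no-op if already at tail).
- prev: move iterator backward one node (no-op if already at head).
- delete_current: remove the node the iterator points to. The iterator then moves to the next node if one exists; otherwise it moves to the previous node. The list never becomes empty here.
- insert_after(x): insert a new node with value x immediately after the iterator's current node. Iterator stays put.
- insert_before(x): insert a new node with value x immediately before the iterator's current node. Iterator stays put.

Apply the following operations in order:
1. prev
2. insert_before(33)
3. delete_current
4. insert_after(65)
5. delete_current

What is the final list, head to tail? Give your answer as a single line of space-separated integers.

After 1 (prev): list=[8, 2, 7, 9] cursor@8
After 2 (insert_before(33)): list=[33, 8, 2, 7, 9] cursor@8
After 3 (delete_current): list=[33, 2, 7, 9] cursor@2
After 4 (insert_after(65)): list=[33, 2, 65, 7, 9] cursor@2
After 5 (delete_current): list=[33, 65, 7, 9] cursor@65

Answer: 33 65 7 9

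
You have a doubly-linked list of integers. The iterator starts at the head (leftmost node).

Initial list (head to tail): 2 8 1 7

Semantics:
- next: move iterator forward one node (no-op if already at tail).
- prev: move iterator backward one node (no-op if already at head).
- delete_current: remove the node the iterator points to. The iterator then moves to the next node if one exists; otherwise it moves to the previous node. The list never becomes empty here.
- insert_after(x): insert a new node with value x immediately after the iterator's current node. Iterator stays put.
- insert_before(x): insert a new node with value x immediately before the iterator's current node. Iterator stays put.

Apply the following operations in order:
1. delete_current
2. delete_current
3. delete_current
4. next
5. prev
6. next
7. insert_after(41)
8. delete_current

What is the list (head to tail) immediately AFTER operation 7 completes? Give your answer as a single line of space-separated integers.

Answer: 7 41

Derivation:
After 1 (delete_current): list=[8, 1, 7] cursor@8
After 2 (delete_current): list=[1, 7] cursor@1
After 3 (delete_current): list=[7] cursor@7
After 4 (next): list=[7] cursor@7
After 5 (prev): list=[7] cursor@7
After 6 (next): list=[7] cursor@7
After 7 (insert_after(41)): list=[7, 41] cursor@7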